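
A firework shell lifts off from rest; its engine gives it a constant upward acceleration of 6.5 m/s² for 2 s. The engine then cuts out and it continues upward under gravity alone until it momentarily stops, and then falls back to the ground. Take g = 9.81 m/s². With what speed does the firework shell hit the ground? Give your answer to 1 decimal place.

20.6 m/s

Phase 1 (powered ascent): v₀ = 0 m/s, a = 6.5 m/s².
v = v₀ + at = 0 + (6.5)(2) = 13.0 m/s
Δx = v₀t + ½at² = 0·2 + 0.5·6.5·2² = 13.0 m

Phase 2 (coasting upward): v₀ = 13.0 m/s, a = -9.81 m/s².
v = v₀ + at → t = (0 − 13.0) / -9.81 = 1.33 s
v² = v₀² + 2aΔx → Δx = (0² − 13.0²)/(2·-9.81) = 8.61 m

Phase 3 (free fall): v₀ = 0 m/s, a = -9.81 m/s².
Falls 21.6 m from rest: t = √(2·21.6/9.81) = 2.10 s; v = g·t = 20.6 m/s.
Impact speed = 20.6 m/s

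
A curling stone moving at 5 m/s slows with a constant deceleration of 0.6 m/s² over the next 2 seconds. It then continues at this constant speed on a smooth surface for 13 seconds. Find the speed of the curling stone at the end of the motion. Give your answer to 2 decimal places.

3.80 m/s

Phase 1 (decelerating): v₀ = 5.00 m/s, a = -0.6 m/s².
v = v₀ + at = 5.00 + (-0.6)(2) = 3.80 m/s
Δx = v₀t + ½at² = 5.00·2 + 0.5·-0.6·2² = 8.80 m

Phase 2 (constant speed): v₀ = 3.80 m/s, a = 0 m/s².
v = v₀ + at = 3.80 + (0)(13) = 3.80 m/s
Δx = v₀t + ½at² = 3.80·13 + 0.5·0·13² = 49.4 m
Final speed = 3.80 m/s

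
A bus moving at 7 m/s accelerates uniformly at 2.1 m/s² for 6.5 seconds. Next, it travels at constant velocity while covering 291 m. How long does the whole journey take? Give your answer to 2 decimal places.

20.59 s

Phase 1 (accelerating): v₀ = 7.00 m/s, a = 2.1 m/s².
v = v₀ + at = 7.00 + (2.1)(6.5) = 20.6 m/s
Δx = v₀t + ½at² = 7.00·6.5 + 0.5·2.1·6.5² = 89.9 m

Phase 2 (constant speed): v₀ = 20.6 m/s, a = 0 m/s².
Constant speed: t = d/v = 291/20.6 = 14.1 s
Total time = 6.50 + 14.1 = 20.6 s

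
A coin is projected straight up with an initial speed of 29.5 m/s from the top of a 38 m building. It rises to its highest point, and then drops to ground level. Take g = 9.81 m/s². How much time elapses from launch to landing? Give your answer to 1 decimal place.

Phase 1 (rising): v₀ = 29.5 m/s, a = -9.81 m/s².
v = v₀ + at → t = (0 − 29.5) / -9.81 = 3.01 s
v² = v₀² + 2aΔx → Δx = (0² − 29.5²)/(2·-9.81) = 44.4 m

Phase 2 (falling): v₀ = 0 m/s, a = -9.81 m/s².
Falls 82.4 m from rest: t = √(2·82.4/9.81) = 4.10 s; v = g·t = 40.2 m/s.
Total time = 3.01 + 4.10 = 7.10 s

7.1 s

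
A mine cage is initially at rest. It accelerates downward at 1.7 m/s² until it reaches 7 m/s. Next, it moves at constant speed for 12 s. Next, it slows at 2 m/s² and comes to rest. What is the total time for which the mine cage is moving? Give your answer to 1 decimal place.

19.6 s

Phase 1 (accelerating): v₀ = 0 m/s, a = 1.7 m/s².
v = v₀ + at → t = (7 − 0) / 1.7 = 4.12 s
v² = v₀² + 2aΔx → Δx = (7² − 0²)/(2·1.7) = 14.4 m

Phase 2 (constant speed): v₀ = 7.00 m/s, a = 0 m/s².
v = v₀ + at = 7.00 + (0)(12) = 7.00 m/s
Δx = v₀t + ½at² = 7.00·12 + 0.5·0·12² = 84.0 m

Phase 3 (decelerating): v₀ = 7.00 m/s, a = -2 m/s².
v = v₀ + at → t = (0 − 7.00) / -2 = 3.50 s
v² = v₀² + 2aΔx → Δx = (0² − 7.00²)/(2·-2) = 12.2 m
Total time = 4.12 + 12.0 + 3.50 = 19.6 s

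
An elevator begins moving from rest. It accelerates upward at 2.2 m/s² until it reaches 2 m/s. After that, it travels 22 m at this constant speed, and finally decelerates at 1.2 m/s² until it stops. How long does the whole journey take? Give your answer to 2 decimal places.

13.58 s

Phase 1 (accelerating): v₀ = 0 m/s, a = 2.2 m/s².
v = v₀ + at → t = (2 − 0) / 2.2 = 0.909 s
v² = v₀² + 2aΔx → Δx = (2² − 0²)/(2·2.2) = 0.909 m

Phase 2 (constant speed): v₀ = 2.00 m/s, a = 0 m/s².
Constant speed: t = d/v = 22/2.00 = 11.0 s

Phase 3 (decelerating): v₀ = 2.00 m/s, a = -1.2 m/s².
v = v₀ + at → t = (0 − 2.00) / -1.2 = 1.67 s
v² = v₀² + 2aΔx → Δx = (0² − 2.00²)/(2·-1.2) = 1.67 m
Total time = 0.909 + 11.0 + 1.67 = 13.6 s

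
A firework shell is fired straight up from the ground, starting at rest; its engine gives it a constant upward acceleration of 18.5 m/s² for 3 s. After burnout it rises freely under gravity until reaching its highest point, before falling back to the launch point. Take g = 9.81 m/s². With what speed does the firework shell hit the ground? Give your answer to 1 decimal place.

68.7 m/s

Phase 1 (powered ascent): v₀ = 0 m/s, a = 18.5 m/s².
v = v₀ + at = 0 + (18.5)(3) = 55.5 m/s
Δx = v₀t + ½at² = 0·3 + 0.5·18.5·3² = 83.2 m

Phase 2 (coasting upward): v₀ = 55.5 m/s, a = -9.81 m/s².
v = v₀ + at → t = (0 − 55.5) / -9.81 = 5.66 s
v² = v₀² + 2aΔx → Δx = (0² − 55.5²)/(2·-9.81) = 157 m

Phase 3 (free fall): v₀ = 0 m/s, a = -9.81 m/s².
Falls 240 m from rest: t = √(2·240/9.81) = 7.00 s; v = g·t = 68.7 m/s.
Impact speed = 68.7 m/s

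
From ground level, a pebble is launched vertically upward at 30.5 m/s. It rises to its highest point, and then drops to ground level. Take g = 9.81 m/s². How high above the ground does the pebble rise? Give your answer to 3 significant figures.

Phase 1 (rising): v₀ = 30.5 m/s, a = -9.81 m/s².
v = v₀ + at → t = (0 − 30.5) / -9.81 = 3.11 s
v² = v₀² + 2aΔx → Δx = (0² − 30.5²)/(2·-9.81) = 47.4 m
Maximum height = 47.4 m

47.4 m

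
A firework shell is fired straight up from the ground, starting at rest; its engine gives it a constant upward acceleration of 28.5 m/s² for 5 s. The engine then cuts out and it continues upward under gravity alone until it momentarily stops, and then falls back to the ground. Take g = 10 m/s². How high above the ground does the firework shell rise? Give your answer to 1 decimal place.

Phase 1 (powered ascent): v₀ = 0 m/s, a = 28.5 m/s².
v = v₀ + at = 0 + (28.5)(5) = 142 m/s
Δx = v₀t + ½at² = 0·5 + 0.5·28.5·5² = 356 m

Phase 2 (coasting upward): v₀ = 142 m/s, a = -10 m/s².
v = v₀ + at → t = (0 − 142) / -10 = 14.2 s
v² = v₀² + 2aΔx → Δx = (0² − 142²)/(2·-10) = 1020 m
Maximum height = 356 + 1020 = 1370 m

1371.6 m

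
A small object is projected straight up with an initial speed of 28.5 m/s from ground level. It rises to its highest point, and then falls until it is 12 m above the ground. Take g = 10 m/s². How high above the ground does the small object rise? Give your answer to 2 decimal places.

40.61 m

Phase 1 (rising): v₀ = 28.5 m/s, a = -10 m/s².
v = v₀ + at → t = (0 − 28.5) / -10 = 2.85 s
v² = v₀² + 2aΔx → Δx = (0² − 28.5²)/(2·-10) = 40.6 m
Maximum height = 40.6 m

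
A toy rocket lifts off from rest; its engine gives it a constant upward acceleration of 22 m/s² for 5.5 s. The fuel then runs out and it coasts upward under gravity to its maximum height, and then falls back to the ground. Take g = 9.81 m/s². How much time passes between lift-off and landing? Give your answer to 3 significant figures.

32.7 s

Phase 1 (powered ascent): v₀ = 0 m/s, a = 22 m/s².
v = v₀ + at = 0 + (22)(5.5) = 121 m/s
Δx = v₀t + ½at² = 0·5.5 + 0.5·22·5.5² = 333 m

Phase 2 (coasting upward): v₀ = 121 m/s, a = -9.81 m/s².
v = v₀ + at → t = (0 − 121) / -9.81 = 12.3 s
v² = v₀² + 2aΔx → Δx = (0² − 121²)/(2·-9.81) = 746 m

Phase 3 (free fall): v₀ = 0 m/s, a = -9.81 m/s².
Falls 1080 m from rest: t = √(2·1080/9.81) = 14.8 s; v = g·t = 145 m/s.
Total time = 5.50 + 12.3 + 14.8 = 32.7 s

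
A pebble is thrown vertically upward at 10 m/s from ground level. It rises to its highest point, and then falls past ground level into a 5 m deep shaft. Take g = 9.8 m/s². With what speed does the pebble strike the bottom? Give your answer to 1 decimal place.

Phase 1 (rising): v₀ = 10.0 m/s, a = -9.8 m/s².
v = v₀ + at → t = (0 − 10.0) / -9.8 = 1.02 s
v² = v₀² + 2aΔx → Δx = (0² − 10.0²)/(2·-9.8) = 5.10 m

Phase 2 (falling): v₀ = 0 m/s, a = -9.8 m/s².
Falls 10.1 m from rest: t = √(2·10.1/9.8) = 1.44 s; v = g·t = 14.1 m/s.
Final speed = 14.1 m/s

14.1 m/s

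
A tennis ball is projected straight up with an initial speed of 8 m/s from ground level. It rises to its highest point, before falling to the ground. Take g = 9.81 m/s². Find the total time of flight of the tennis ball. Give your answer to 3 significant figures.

Phase 1 (rising): v₀ = 8.00 m/s, a = -9.81 m/s².
v = v₀ + at → t = (0 − 8.00) / -9.81 = 0.815 s
v² = v₀² + 2aΔx → Δx = (0² − 8.00²)/(2·-9.81) = 3.26 m

Phase 2 (falling): v₀ = 0 m/s, a = -9.81 m/s².
Falls 3.26 m from rest: t = √(2·3.26/9.81) = 0.815 s; v = g·t = 8.00 m/s.
Total time = 0.815 + 0.815 = 1.63 s

1.63 s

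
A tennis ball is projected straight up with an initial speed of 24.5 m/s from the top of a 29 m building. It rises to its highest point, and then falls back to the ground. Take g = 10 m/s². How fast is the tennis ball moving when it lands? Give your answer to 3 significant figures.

34.4 m/s

Phase 1 (rising): v₀ = 24.5 m/s, a = -10 m/s².
v = v₀ + at → t = (0 − 24.5) / -10 = 2.45 s
v² = v₀² + 2aΔx → Δx = (0² − 24.5²)/(2·-10) = 30.0 m

Phase 2 (falling): v₀ = 0 m/s, a = -10 m/s².
Falls 59.0 m from rest: t = √(2·59.0/10) = 3.44 s; v = g·t = 34.4 m/s.
Final speed = 34.4 m/s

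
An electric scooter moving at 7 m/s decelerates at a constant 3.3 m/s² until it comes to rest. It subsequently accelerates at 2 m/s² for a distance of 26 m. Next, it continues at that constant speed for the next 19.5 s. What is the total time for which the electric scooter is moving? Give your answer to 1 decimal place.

26.7 s

Phase 1 (decelerating): v₀ = 7.00 m/s, a = -3.3 m/s².
v = v₀ + at → t = (0 − 7.00) / -3.3 = 2.12 s
v² = v₀² + 2aΔx → Δx = (0² − 7.00²)/(2·-3.3) = 7.42 m

Phase 2 (accelerating): v₀ = 0 m/s, a = 2 m/s².
v² = v₀² + 2aΔx = 0² + 2·2·26 = 104 → v = 10.2 m/s
t = (v − v₀)/a = (10.2 − 0)/2 = 5.10 s

Phase 3 (constant speed): v₀ = 10.2 m/s, a = 0 m/s².
v = v₀ + at = 10.2 + (0)(19.5) = 10.2 m/s
Δx = v₀t + ½at² = 10.2·19.5 + 0.5·0·19.5² = 199 m
Total time = 2.12 + 5.10 + 19.5 = 26.7 s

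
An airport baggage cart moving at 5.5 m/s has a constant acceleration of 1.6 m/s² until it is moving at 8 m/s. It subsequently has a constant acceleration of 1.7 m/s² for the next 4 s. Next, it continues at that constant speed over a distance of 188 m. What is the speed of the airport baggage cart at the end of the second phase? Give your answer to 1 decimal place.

Phase 1 (accelerating): v₀ = 5.50 m/s, a = 1.6 m/s².
v = v₀ + at → t = (8 − 5.50) / 1.6 = 1.56 s
v² = v₀² + 2aΔx → Δx = (8² − 5.50²)/(2·1.6) = 10.5 m

Phase 2 (accelerating): v₀ = 8.00 m/s, a = 1.7 m/s².
v = v₀ + at = 8.00 + (1.7)(4) = 14.8 m/s
Δx = v₀t + ½at² = 8.00·4 + 0.5·1.7·4² = 45.6 m
Speed at end of phase 2 = 14.8 m/s

14.8 m/s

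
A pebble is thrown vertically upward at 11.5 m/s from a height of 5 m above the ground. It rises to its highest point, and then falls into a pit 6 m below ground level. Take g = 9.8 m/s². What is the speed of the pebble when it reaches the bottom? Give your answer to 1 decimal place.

18.7 m/s

Phase 1 (rising): v₀ = 11.5 m/s, a = -9.8 m/s².
v = v₀ + at → t = (0 − 11.5) / -9.8 = 1.17 s
v² = v₀² + 2aΔx → Δx = (0² − 11.5²)/(2·-9.8) = 6.75 m

Phase 2 (falling): v₀ = 0 m/s, a = -9.8 m/s².
Falls 17.7 m from rest: t = √(2·17.7/9.8) = 1.90 s; v = g·t = 18.7 m/s.
Final speed = 18.7 m/s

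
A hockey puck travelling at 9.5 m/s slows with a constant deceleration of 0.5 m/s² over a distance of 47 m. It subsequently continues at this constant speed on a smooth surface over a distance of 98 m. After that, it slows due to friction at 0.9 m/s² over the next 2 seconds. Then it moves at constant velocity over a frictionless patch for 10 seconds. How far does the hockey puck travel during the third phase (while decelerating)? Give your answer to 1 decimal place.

11.4 m

Phase 1 (decelerating): v₀ = 9.50 m/s, a = -0.5 m/s².
v² = v₀² + 2aΔx = 9.50² + 2·-0.5·47 = 43.2 → v = 6.58 m/s
t = (v − v₀)/a = (6.58 − 9.50)/-0.5 = 5.85 s

Phase 2 (constant speed): v₀ = 6.58 m/s, a = 0 m/s².
Constant speed: t = d/v = 98/6.58 = 14.9 s

Phase 3 (decelerating): v₀ = 6.58 m/s, a = -0.9 m/s².
v = v₀ + at = 6.58 + (-0.9)(2) = 4.78 m/s
Δx = v₀t + ½at² = 6.58·2 + 0.5·-0.9·2² = 11.4 m
Distance in phase 3 = 11.4 m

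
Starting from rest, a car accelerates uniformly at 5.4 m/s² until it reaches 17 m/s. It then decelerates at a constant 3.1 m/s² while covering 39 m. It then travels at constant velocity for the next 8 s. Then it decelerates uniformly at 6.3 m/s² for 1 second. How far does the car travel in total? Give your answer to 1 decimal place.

Phase 1 (accelerating): v₀ = 0 m/s, a = 5.4 m/s².
v = v₀ + at → t = (17 − 0) / 5.4 = 3.15 s
v² = v₀² + 2aΔx → Δx = (17² − 0²)/(2·5.4) = 26.8 m

Phase 2 (decelerating): v₀ = 17.0 m/s, a = -3.1 m/s².
v² = v₀² + 2aΔx = 17.0² + 2·-3.1·39 = 47.2 → v = 6.87 m/s
t = (v − v₀)/a = (6.87 − 17.0)/-3.1 = 3.27 s

Phase 3 (constant speed): v₀ = 6.87 m/s, a = 0 m/s².
v = v₀ + at = 6.87 + (0)(8) = 6.87 m/s
Δx = v₀t + ½at² = 6.87·8 + 0.5·0·8² = 55.0 m

Phase 4 (decelerating): v₀ = 6.87 m/s, a = -6.3 m/s².
v = v₀ + at = 6.87 + (-6.3)(1) = 0.570 m/s
Δx = v₀t + ½at² = 6.87·1 + 0.5·-6.3·1² = 3.72 m
Total distance = 26.8 + 39.0 + 55.0 + 3.72 = 124 m

124.4 m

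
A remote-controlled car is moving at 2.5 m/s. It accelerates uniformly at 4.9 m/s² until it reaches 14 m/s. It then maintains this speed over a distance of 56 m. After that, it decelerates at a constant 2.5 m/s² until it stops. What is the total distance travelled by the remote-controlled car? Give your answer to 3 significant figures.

115 m

Phase 1 (accelerating): v₀ = 2.50 m/s, a = 4.9 m/s².
v = v₀ + at → t = (14 − 2.50) / 4.9 = 2.35 s
v² = v₀² + 2aΔx → Δx = (14² − 2.50²)/(2·4.9) = 19.4 m

Phase 2 (constant speed): v₀ = 14.0 m/s, a = 0 m/s².
Constant speed: t = d/v = 56/14.0 = 4.00 s

Phase 3 (decelerating): v₀ = 14.0 m/s, a = -2.5 m/s².
v = v₀ + at → t = (0 − 14.0) / -2.5 = 5.60 s
v² = v₀² + 2aΔx → Δx = (0² − 14.0²)/(2·-2.5) = 39.2 m
Total distance = 19.4 + 56.0 + 39.2 = 115 m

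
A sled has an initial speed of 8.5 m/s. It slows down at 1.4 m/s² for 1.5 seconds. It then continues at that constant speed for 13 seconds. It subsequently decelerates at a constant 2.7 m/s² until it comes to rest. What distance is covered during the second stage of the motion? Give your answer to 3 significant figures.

83.2 m

Phase 1 (decelerating): v₀ = 8.50 m/s, a = -1.4 m/s².
v = v₀ + at = 8.50 + (-1.4)(1.5) = 6.40 m/s
Δx = v₀t + ½at² = 8.50·1.5 + 0.5·-1.4·1.5² = 11.2 m

Phase 2 (constant speed): v₀ = 6.40 m/s, a = 0 m/s².
v = v₀ + at = 6.40 + (0)(13) = 6.40 m/s
Δx = v₀t + ½at² = 6.40·13 + 0.5·0·13² = 83.2 m
Distance in phase 2 = 83.2 m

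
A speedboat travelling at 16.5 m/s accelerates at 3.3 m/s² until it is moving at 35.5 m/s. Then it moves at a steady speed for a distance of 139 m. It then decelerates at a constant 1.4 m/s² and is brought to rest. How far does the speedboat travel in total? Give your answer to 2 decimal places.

738.79 m

Phase 1 (accelerating): v₀ = 16.5 m/s, a = 3.3 m/s².
v = v₀ + at → t = (35.5 − 16.5) / 3.3 = 5.76 s
v² = v₀² + 2aΔx → Δx = (35.5² − 16.5²)/(2·3.3) = 150 m

Phase 2 (constant speed): v₀ = 35.5 m/s, a = 0 m/s².
Constant speed: t = d/v = 139/35.5 = 3.92 s

Phase 3 (decelerating): v₀ = 35.5 m/s, a = -1.4 m/s².
v = v₀ + at → t = (0 − 35.5) / -1.4 = 25.4 s
v² = v₀² + 2aΔx → Δx = (0² − 35.5²)/(2·-1.4) = 450 m
Total distance = 150 + 139 + 450 = 739 m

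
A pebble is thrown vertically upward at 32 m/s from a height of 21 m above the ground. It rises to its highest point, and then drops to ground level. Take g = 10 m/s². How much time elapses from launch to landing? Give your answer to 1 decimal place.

7.0 s

Phase 1 (rising): v₀ = 32.0 m/s, a = -10 m/s².
v = v₀ + at → t = (0 − 32.0) / -10 = 3.20 s
v² = v₀² + 2aΔx → Δx = (0² − 32.0²)/(2·-10) = 51.2 m

Phase 2 (falling): v₀ = 0 m/s, a = -10 m/s².
Falls 72.2 m from rest: t = √(2·72.2/10) = 3.80 s; v = g·t = 38.0 m/s.
Total time = 3.20 + 3.80 = 7.00 s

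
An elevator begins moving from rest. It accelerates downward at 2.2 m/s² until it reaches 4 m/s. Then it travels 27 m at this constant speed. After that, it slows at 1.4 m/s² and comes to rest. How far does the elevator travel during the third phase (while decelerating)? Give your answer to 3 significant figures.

5.71 m

Phase 1 (accelerating): v₀ = 0 m/s, a = 2.2 m/s².
v = v₀ + at → t = (4 − 0) / 2.2 = 1.82 s
v² = v₀² + 2aΔx → Δx = (4² − 0²)/(2·2.2) = 3.64 m

Phase 2 (constant speed): v₀ = 4.00 m/s, a = 0 m/s².
Constant speed: t = d/v = 27/4.00 = 6.75 s

Phase 3 (decelerating): v₀ = 4.00 m/s, a = -1.4 m/s².
v = v₀ + at → t = (0 − 4.00) / -1.4 = 2.86 s
v² = v₀² + 2aΔx → Δx = (0² − 4.00²)/(2·-1.4) = 5.71 m
Distance in phase 3 = 5.71 m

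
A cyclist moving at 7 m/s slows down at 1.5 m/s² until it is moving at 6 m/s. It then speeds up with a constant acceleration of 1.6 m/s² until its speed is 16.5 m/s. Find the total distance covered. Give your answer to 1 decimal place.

Phase 1 (decelerating): v₀ = 7.00 m/s, a = -1.5 m/s².
v = v₀ + at → t = (6 − 7.00) / -1.5 = 0.667 s
v² = v₀² + 2aΔx → Δx = (6² − 7.00²)/(2·-1.5) = 4.33 m

Phase 2 (accelerating): v₀ = 6.00 m/s, a = 1.6 m/s².
v = v₀ + at → t = (16.5 − 6.00) / 1.6 = 6.56 s
v² = v₀² + 2aΔx → Δx = (16.5² − 6.00²)/(2·1.6) = 73.8 m
Total distance = 4.33 + 73.8 = 78.2 m

78.2 m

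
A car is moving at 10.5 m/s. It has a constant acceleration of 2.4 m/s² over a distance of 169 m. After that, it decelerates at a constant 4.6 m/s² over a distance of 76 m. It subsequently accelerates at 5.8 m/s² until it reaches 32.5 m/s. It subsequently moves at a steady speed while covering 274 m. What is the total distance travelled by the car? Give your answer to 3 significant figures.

Phase 1 (accelerating): v₀ = 10.5 m/s, a = 2.4 m/s².
v² = v₀² + 2aΔx = 10.5² + 2·2.4·169 = 921 → v = 30.4 m/s
t = (v − v₀)/a = (30.4 − 10.5)/2.4 = 8.27 s

Phase 2 (decelerating): v₀ = 30.4 m/s, a = -4.6 m/s².
v² = v₀² + 2aΔx = 30.4² + 2·-4.6·76 = 222 → v = 14.9 m/s
t = (v − v₀)/a = (14.9 − 30.4)/-4.6 = 3.36 s

Phase 3 (accelerating): v₀ = 14.9 m/s, a = 5.8 m/s².
v = v₀ + at → t = (32.5 − 14.9) / 5.8 = 3.03 s
v² = v₀² + 2aΔx → Δx = (32.5² − 14.9²)/(2·5.8) = 71.9 m

Phase 4 (constant speed): v₀ = 32.5 m/s, a = 0 m/s².
Constant speed: t = d/v = 274/32.5 = 8.43 s
Total distance = 169 + 76.0 + 71.9 + 274 = 591 m

591 m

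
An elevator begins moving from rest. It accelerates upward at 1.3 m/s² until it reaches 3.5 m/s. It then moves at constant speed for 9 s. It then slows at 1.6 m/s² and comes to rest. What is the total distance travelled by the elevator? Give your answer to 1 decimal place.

40.0 m

Phase 1 (accelerating): v₀ = 0 m/s, a = 1.3 m/s².
v = v₀ + at → t = (3.5 − 0) / 1.3 = 2.69 s
v² = v₀² + 2aΔx → Δx = (3.5² − 0²)/(2·1.3) = 4.71 m

Phase 2 (constant speed): v₀ = 3.50 m/s, a = 0 m/s².
v = v₀ + at = 3.50 + (0)(9) = 3.50 m/s
Δx = v₀t + ½at² = 3.50·9 + 0.5·0·9² = 31.5 m

Phase 3 (decelerating): v₀ = 3.50 m/s, a = -1.6 m/s².
v = v₀ + at → t = (0 − 3.50) / -1.6 = 2.19 s
v² = v₀² + 2aΔx → Δx = (0² − 3.50²)/(2·-1.6) = 3.83 m
Total distance = 4.71 + 31.5 + 3.83 = 40.0 m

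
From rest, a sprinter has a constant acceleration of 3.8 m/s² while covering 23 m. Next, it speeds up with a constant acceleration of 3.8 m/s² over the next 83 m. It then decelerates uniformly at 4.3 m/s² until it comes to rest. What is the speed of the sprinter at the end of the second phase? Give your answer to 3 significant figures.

28.4 m/s

Phase 1 (accelerating): v₀ = 0 m/s, a = 3.8 m/s².
v² = v₀² + 2aΔx = 0² + 2·3.8·23 = 175 → v = 13.2 m/s
t = (v − v₀)/a = (13.2 − 0)/3.8 = 3.48 s

Phase 2 (accelerating): v₀ = 13.2 m/s, a = 3.8 m/s².
v² = v₀² + 2aΔx = 13.2² + 2·3.8·83 = 806 → v = 28.4 m/s
t = (v − v₀)/a = (28.4 − 13.2)/3.8 = 3.99 s
Speed at end of phase 2 = 28.4 m/s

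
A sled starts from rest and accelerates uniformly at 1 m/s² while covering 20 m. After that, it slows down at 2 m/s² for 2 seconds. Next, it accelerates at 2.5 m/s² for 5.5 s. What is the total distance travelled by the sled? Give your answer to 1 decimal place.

Phase 1 (accelerating): v₀ = 0 m/s, a = 1 m/s².
v² = v₀² + 2aΔx = 0² + 2·1·20 = 40.0 → v = 6.32 m/s
t = (v − v₀)/a = (6.32 − 0)/1 = 6.32 s

Phase 2 (decelerating): v₀ = 6.32 m/s, a = -2 m/s².
v = v₀ + at = 6.32 + (-2)(2) = 2.32 m/s
Δx = v₀t + ½at² = 6.32·2 + 0.5·-2·2² = 8.65 m

Phase 3 (accelerating): v₀ = 2.32 m/s, a = 2.5 m/s².
v = v₀ + at = 2.32 + (2.5)(5.5) = 16.1 m/s
Δx = v₀t + ½at² = 2.32·5.5 + 0.5·2.5·5.5² = 50.6 m
Total distance = 20.0 + 8.65 + 50.6 = 79.2 m

79.2 m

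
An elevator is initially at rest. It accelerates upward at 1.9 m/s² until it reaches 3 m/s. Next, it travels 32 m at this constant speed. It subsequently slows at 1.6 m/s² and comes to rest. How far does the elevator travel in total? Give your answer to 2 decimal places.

37.18 m

Phase 1 (accelerating): v₀ = 0 m/s, a = 1.9 m/s².
v = v₀ + at → t = (3 − 0) / 1.9 = 1.58 s
v² = v₀² + 2aΔx → Δx = (3² − 0²)/(2·1.9) = 2.37 m

Phase 2 (constant speed): v₀ = 3.00 m/s, a = 0 m/s².
Constant speed: t = d/v = 32/3.00 = 10.7 s

Phase 3 (decelerating): v₀ = 3.00 m/s, a = -1.6 m/s².
v = v₀ + at → t = (0 − 3.00) / -1.6 = 1.88 s
v² = v₀² + 2aΔx → Δx = (0² − 3.00²)/(2·-1.6) = 2.81 m
Total distance = 2.37 + 32.0 + 2.81 = 37.2 m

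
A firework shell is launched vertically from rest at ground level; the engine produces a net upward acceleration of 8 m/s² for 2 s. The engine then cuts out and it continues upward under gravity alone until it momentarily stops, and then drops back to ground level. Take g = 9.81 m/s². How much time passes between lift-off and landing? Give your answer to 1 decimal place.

6.1 s

Phase 1 (powered ascent): v₀ = 0 m/s, a = 8 m/s².
v = v₀ + at = 0 + (8)(2) = 16.0 m/s
Δx = v₀t + ½at² = 0·2 + 0.5·8·2² = 16.0 m

Phase 2 (coasting upward): v₀ = 16.0 m/s, a = -9.81 m/s².
v = v₀ + at → t = (0 − 16.0) / -9.81 = 1.63 s
v² = v₀² + 2aΔx → Δx = (0² − 16.0²)/(2·-9.81) = 13.0 m

Phase 3 (free fall): v₀ = 0 m/s, a = -9.81 m/s².
Falls 29.0 m from rest: t = √(2·29.0/9.81) = 2.43 s; v = g·t = 23.9 m/s.
Total time = 2.00 + 1.63 + 2.43 = 6.06 s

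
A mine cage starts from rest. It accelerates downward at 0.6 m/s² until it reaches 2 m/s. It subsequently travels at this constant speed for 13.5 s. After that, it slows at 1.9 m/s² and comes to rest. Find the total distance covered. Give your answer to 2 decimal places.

31.39 m

Phase 1 (accelerating): v₀ = 0 m/s, a = 0.6 m/s².
v = v₀ + at → t = (2 − 0) / 0.6 = 3.33 s
v² = v₀² + 2aΔx → Δx = (2² − 0²)/(2·0.6) = 3.33 m

Phase 2 (constant speed): v₀ = 2.00 m/s, a = 0 m/s².
v = v₀ + at = 2.00 + (0)(13.5) = 2.00 m/s
Δx = v₀t + ½at² = 2.00·13.5 + 0.5·0·13.5² = 27.0 m

Phase 3 (decelerating): v₀ = 2.00 m/s, a = -1.9 m/s².
v = v₀ + at → t = (0 − 2.00) / -1.9 = 1.05 s
v² = v₀² + 2aΔx → Δx = (0² − 2.00²)/(2·-1.9) = 1.05 m
Total distance = 3.33 + 27.0 + 1.05 = 31.4 m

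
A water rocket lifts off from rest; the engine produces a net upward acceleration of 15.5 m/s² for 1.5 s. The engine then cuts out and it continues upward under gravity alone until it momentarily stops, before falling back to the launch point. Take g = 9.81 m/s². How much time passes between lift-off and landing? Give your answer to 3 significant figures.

6.90 s

Phase 1 (powered ascent): v₀ = 0 m/s, a = 15.5 m/s².
v = v₀ + at = 0 + (15.5)(1.5) = 23.2 m/s
Δx = v₀t + ½at² = 0·1.5 + 0.5·15.5·1.5² = 17.4 m

Phase 2 (coasting upward): v₀ = 23.2 m/s, a = -9.81 m/s².
v = v₀ + at → t = (0 − 23.2) / -9.81 = 2.37 s
v² = v₀² + 2aΔx → Δx = (0² − 23.2²)/(2·-9.81) = 27.6 m

Phase 3 (free fall): v₀ = 0 m/s, a = -9.81 m/s².
Falls 45.0 m from rest: t = √(2·45.0/9.81) = 3.03 s; v = g·t = 29.7 m/s.
Total time = 1.50 + 2.37 + 3.03 = 6.90 s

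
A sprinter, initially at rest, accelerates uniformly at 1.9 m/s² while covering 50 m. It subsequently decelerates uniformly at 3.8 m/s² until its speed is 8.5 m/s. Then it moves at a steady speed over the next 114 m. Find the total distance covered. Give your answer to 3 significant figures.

179 m

Phase 1 (accelerating): v₀ = 0 m/s, a = 1.9 m/s².
v² = v₀² + 2aΔx = 0² + 2·1.9·50 = 190 → v = 13.8 m/s
t = (v − v₀)/a = (13.8 − 0)/1.9 = 7.25 s

Phase 2 (decelerating): v₀ = 13.8 m/s, a = -3.8 m/s².
v = v₀ + at → t = (8.5 − 13.8) / -3.8 = 1.39 s
v² = v₀² + 2aΔx → Δx = (8.5² − 13.8²)/(2·-3.8) = 15.5 m

Phase 3 (constant speed): v₀ = 8.50 m/s, a = 0 m/s².
Constant speed: t = d/v = 114/8.50 = 13.4 s
Total distance = 50.0 + 15.5 + 114 = 179 m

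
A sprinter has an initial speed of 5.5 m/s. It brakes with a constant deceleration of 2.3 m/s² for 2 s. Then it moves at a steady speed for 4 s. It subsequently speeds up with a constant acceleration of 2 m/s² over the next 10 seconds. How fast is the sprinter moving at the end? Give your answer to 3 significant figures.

20.9 m/s

Phase 1 (decelerating): v₀ = 5.50 m/s, a = -2.3 m/s².
v = v₀ + at = 5.50 + (-2.3)(2) = 0.900 m/s
Δx = v₀t + ½at² = 5.50·2 + 0.5·-2.3·2² = 6.40 m

Phase 2 (constant speed): v₀ = 0.900 m/s, a = 0 m/s².
v = v₀ + at = 0.900 + (0)(4) = 0.900 m/s
Δx = v₀t + ½at² = 0.900·4 + 0.5·0·4² = 3.60 m

Phase 3 (accelerating): v₀ = 0.900 m/s, a = 2 m/s².
v = v₀ + at = 0.900 + (2)(10) = 20.9 m/s
Δx = v₀t + ½at² = 0.900·10 + 0.5·2·10² = 109 m
Final speed = 20.9 m/s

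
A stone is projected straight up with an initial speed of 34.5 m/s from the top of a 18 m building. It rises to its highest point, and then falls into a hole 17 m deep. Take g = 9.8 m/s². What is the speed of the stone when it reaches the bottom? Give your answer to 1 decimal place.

Phase 1 (rising): v₀ = 34.5 m/s, a = -9.8 m/s².
v = v₀ + at → t = (0 − 34.5) / -9.8 = 3.52 s
v² = v₀² + 2aΔx → Δx = (0² − 34.5²)/(2·-9.8) = 60.7 m

Phase 2 (falling): v₀ = 0 m/s, a = -9.8 m/s².
Falls 95.7 m from rest: t = √(2·95.7/9.8) = 4.42 s; v = g·t = 43.3 m/s.
Final speed = 43.3 m/s

43.3 m/s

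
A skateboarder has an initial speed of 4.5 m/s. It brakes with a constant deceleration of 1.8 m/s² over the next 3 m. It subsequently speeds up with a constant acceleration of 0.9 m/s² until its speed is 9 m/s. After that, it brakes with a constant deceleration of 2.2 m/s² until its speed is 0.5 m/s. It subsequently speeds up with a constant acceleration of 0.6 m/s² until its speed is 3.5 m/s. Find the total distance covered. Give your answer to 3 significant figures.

Phase 1 (decelerating): v₀ = 4.50 m/s, a = -1.8 m/s².
v² = v₀² + 2aΔx = 4.50² + 2·-1.8·3 = 9.45 → v = 3.07 m/s
t = (v − v₀)/a = (3.07 − 4.50)/-1.8 = 0.792 s

Phase 2 (accelerating): v₀ = 3.07 m/s, a = 0.9 m/s².
v = v₀ + at → t = (9 − 3.07) / 0.9 = 6.58 s
v² = v₀² + 2aΔx → Δx = (9² − 3.07²)/(2·0.9) = 39.8 m

Phase 3 (decelerating): v₀ = 9.00 m/s, a = -2.2 m/s².
v = v₀ + at → t = (0.5 − 9.00) / -2.2 = 3.86 s
v² = v₀² + 2aΔx → Δx = (0.5² − 9.00²)/(2·-2.2) = 18.4 m

Phase 4 (accelerating): v₀ = 0.500 m/s, a = 0.6 m/s².
v = v₀ + at → t = (3.5 − 0.500) / 0.6 = 5.00 s
v² = v₀² + 2aΔx → Δx = (3.5² − 0.500²)/(2·0.6) = 10.0 m
Total distance = 3.00 + 39.8 + 18.4 + 10.0 = 71.1 m

71.1 m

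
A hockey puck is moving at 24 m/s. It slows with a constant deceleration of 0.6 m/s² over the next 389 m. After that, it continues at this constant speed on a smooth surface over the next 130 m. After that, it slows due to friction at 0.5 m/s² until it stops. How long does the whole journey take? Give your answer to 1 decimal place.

Phase 1 (decelerating): v₀ = 24.0 m/s, a = -0.6 m/s².
v² = v₀² + 2aΔx = 24.0² + 2·-0.6·389 = 109 → v = 10.4 m/s
t = (v − v₀)/a = (10.4 − 24.0)/-0.6 = 22.6 s

Phase 2 (constant speed): v₀ = 10.4 m/s, a = 0 m/s².
Constant speed: t = d/v = 130/10.4 = 12.4 s

Phase 3 (decelerating): v₀ = 10.4 m/s, a = -0.5 m/s².
v = v₀ + at → t = (0 − 10.4) / -0.5 = 20.9 s
v² = v₀² + 2aΔx → Δx = (0² − 10.4²)/(2·-0.5) = 109 m
Total time = 22.6 + 12.4 + 20.9 = 55.9 s

55.9 s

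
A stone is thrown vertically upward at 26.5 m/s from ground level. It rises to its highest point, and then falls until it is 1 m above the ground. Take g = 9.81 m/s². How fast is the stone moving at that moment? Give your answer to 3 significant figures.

Phase 1 (rising): v₀ = 26.5 m/s, a = -9.81 m/s².
v = v₀ + at → t = (0 − 26.5) / -9.81 = 2.70 s
v² = v₀² + 2aΔx → Δx = (0² − 26.5²)/(2·-9.81) = 35.8 m

Phase 2 (falling): v₀ = 0 m/s, a = -9.81 m/s².
Falls 34.8 m from rest: t = √(2·34.8/9.81) = 2.66 s; v = g·t = 26.1 m/s.
Final speed = 26.1 m/s

26.1 m/s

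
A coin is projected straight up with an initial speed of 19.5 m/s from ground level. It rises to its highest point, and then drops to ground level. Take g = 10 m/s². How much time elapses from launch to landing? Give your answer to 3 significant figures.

3.90 s

Phase 1 (rising): v₀ = 19.5 m/s, a = -10 m/s².
v = v₀ + at → t = (0 − 19.5) / -10 = 1.95 s
v² = v₀² + 2aΔx → Δx = (0² − 19.5²)/(2·-10) = 19.0 m

Phase 2 (falling): v₀ = 0 m/s, a = -10 m/s².
Falls 19.0 m from rest: t = √(2·19.0/10) = 1.95 s; v = g·t = 19.5 m/s.
Total time = 1.95 + 1.95 = 3.90 s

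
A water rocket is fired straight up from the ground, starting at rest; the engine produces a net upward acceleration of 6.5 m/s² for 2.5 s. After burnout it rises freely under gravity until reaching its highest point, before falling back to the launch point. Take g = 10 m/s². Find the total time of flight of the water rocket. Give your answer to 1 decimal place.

Phase 1 (powered ascent): v₀ = 0 m/s, a = 6.5 m/s².
v = v₀ + at = 0 + (6.5)(2.5) = 16.2 m/s
Δx = v₀t + ½at² = 0·2.5 + 0.5·6.5·2.5² = 20.3 m

Phase 2 (coasting upward): v₀ = 16.2 m/s, a = -10 m/s².
v = v₀ + at → t = (0 − 16.2) / -10 = 1.62 s
v² = v₀² + 2aΔx → Δx = (0² − 16.2²)/(2·-10) = 13.2 m

Phase 3 (free fall): v₀ = 0 m/s, a = -10 m/s².
Falls 33.5 m from rest: t = √(2·33.5/10) = 2.59 s; v = g·t = 25.9 m/s.
Total time = 2.50 + 1.62 + 2.59 = 6.71 s

6.7 s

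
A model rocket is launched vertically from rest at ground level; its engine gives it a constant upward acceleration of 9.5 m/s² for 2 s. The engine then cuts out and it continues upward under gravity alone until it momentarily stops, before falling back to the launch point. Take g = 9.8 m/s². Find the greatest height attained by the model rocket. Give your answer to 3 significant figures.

37.4 m

Phase 1 (powered ascent): v₀ = 0 m/s, a = 9.5 m/s².
v = v₀ + at = 0 + (9.5)(2) = 19.0 m/s
Δx = v₀t + ½at² = 0·2 + 0.5·9.5·2² = 19.0 m

Phase 2 (coasting upward): v₀ = 19.0 m/s, a = -9.8 m/s².
v = v₀ + at → t = (0 − 19.0) / -9.8 = 1.94 s
v² = v₀² + 2aΔx → Δx = (0² − 19.0²)/(2·-9.8) = 18.4 m
Maximum height = 19.0 + 18.4 = 37.4 m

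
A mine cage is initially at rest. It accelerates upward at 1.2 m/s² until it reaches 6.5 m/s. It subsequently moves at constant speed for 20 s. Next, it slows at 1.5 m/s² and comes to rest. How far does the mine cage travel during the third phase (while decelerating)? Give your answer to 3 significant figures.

14.1 m

Phase 1 (accelerating): v₀ = 0 m/s, a = 1.2 m/s².
v = v₀ + at → t = (6.5 − 0) / 1.2 = 5.42 s
v² = v₀² + 2aΔx → Δx = (6.5² − 0²)/(2·1.2) = 17.6 m

Phase 2 (constant speed): v₀ = 6.50 m/s, a = 0 m/s².
v = v₀ + at = 6.50 + (0)(20) = 6.50 m/s
Δx = v₀t + ½at² = 6.50·20 + 0.5·0·20² = 130 m

Phase 3 (decelerating): v₀ = 6.50 m/s, a = -1.5 m/s².
v = v₀ + at → t = (0 − 6.50) / -1.5 = 4.33 s
v² = v₀² + 2aΔx → Δx = (0² − 6.50²)/(2·-1.5) = 14.1 m
Distance in phase 3 = 14.1 m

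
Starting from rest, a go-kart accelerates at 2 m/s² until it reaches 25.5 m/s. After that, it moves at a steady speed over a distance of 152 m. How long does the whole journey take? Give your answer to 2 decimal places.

18.71 s

Phase 1 (accelerating): v₀ = 0 m/s, a = 2 m/s².
v = v₀ + at → t = (25.5 − 0) / 2 = 12.8 s
v² = v₀² + 2aΔx → Δx = (25.5² − 0²)/(2·2) = 163 m

Phase 2 (constant speed): v₀ = 25.5 m/s, a = 0 m/s².
Constant speed: t = d/v = 152/25.5 = 5.96 s
Total time = 12.8 + 5.96 = 18.7 s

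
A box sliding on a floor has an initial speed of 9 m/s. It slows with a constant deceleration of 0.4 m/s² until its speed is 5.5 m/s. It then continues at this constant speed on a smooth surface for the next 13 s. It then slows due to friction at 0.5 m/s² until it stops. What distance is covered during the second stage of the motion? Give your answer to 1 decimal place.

Phase 1 (decelerating): v₀ = 9.00 m/s, a = -0.4 m/s².
v = v₀ + at → t = (5.5 − 9.00) / -0.4 = 8.75 s
v² = v₀² + 2aΔx → Δx = (5.5² − 9.00²)/(2·-0.4) = 63.4 m

Phase 2 (constant speed): v₀ = 5.50 m/s, a = 0 m/s².
v = v₀ + at = 5.50 + (0)(13) = 5.50 m/s
Δx = v₀t + ½at² = 5.50·13 + 0.5·0·13² = 71.5 m
Distance in phase 2 = 71.5 m

71.5 m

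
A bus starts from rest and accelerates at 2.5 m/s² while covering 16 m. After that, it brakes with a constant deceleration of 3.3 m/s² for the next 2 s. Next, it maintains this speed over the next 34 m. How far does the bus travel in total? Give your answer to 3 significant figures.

Phase 1 (accelerating): v₀ = 0 m/s, a = 2.5 m/s².
v² = v₀² + 2aΔx = 0² + 2·2.5·16 = 80.0 → v = 8.94 m/s
t = (v − v₀)/a = (8.94 − 0)/2.5 = 3.58 s

Phase 2 (decelerating): v₀ = 8.94 m/s, a = -3.3 m/s².
v = v₀ + at = 8.94 + (-3.3)(2) = 2.34 m/s
Δx = v₀t + ½at² = 8.94·2 + 0.5·-3.3·2² = 11.3 m

Phase 3 (constant speed): v₀ = 2.34 m/s, a = 0 m/s².
Constant speed: t = d/v = 34/2.34 = 14.5 s
Total distance = 16.0 + 11.3 + 34.0 = 61.3 m

61.3 m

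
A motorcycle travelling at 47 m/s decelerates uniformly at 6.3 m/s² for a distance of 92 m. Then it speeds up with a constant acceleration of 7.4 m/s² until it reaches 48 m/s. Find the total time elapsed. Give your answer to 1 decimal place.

4.4 s

Phase 1 (decelerating): v₀ = 47.0 m/s, a = -6.3 m/s².
v² = v₀² + 2aΔx = 47.0² + 2·-6.3·92 = 1050 → v = 32.4 m/s
t = (v − v₀)/a = (32.4 − 47.0)/-6.3 = 2.32 s

Phase 2 (accelerating): v₀ = 32.4 m/s, a = 7.4 m/s².
v = v₀ + at → t = (48 − 32.4) / 7.4 = 2.11 s
v² = v₀² + 2aΔx → Δx = (48² − 32.4²)/(2·7.4) = 84.7 m
Total time = 2.32 + 2.11 = 4.43 s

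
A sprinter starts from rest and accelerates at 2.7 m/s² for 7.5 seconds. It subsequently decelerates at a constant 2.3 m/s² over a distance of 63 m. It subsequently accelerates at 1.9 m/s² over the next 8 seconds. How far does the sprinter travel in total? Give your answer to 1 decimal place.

Phase 1 (accelerating): v₀ = 0 m/s, a = 2.7 m/s².
v = v₀ + at = 0 + (2.7)(7.5) = 20.2 m/s
Δx = v₀t + ½at² = 0·7.5 + 0.5·2.7·7.5² = 75.9 m

Phase 2 (decelerating): v₀ = 20.2 m/s, a = -2.3 m/s².
v² = v₀² + 2aΔx = 20.2² + 2·-2.3·63 = 120 → v = 11.0 m/s
t = (v − v₀)/a = (11.0 − 20.2)/-2.3 = 4.04 s

Phase 3 (accelerating): v₀ = 11.0 m/s, a = 1.9 m/s².
v = v₀ + at = 11.0 + (1.9)(8) = 26.2 m/s
Δx = v₀t + ½at² = 11.0·8 + 0.5·1.9·8² = 149 m
Total distance = 75.9 + 63.0 + 149 = 287 m

287.5 m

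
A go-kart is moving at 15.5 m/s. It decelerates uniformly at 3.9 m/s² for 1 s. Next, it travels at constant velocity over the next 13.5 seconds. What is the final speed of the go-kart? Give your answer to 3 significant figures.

Phase 1 (decelerating): v₀ = 15.5 m/s, a = -3.9 m/s².
v = v₀ + at = 15.5 + (-3.9)(1) = 11.6 m/s
Δx = v₀t + ½at² = 15.5·1 + 0.5·-3.9·1² = 13.6 m

Phase 2 (constant speed): v₀ = 11.6 m/s, a = 0 m/s².
v = v₀ + at = 11.6 + (0)(13.5) = 11.6 m/s
Δx = v₀t + ½at² = 11.6·13.5 + 0.5·0·13.5² = 157 m
Final speed = 11.6 m/s

11.6 m/s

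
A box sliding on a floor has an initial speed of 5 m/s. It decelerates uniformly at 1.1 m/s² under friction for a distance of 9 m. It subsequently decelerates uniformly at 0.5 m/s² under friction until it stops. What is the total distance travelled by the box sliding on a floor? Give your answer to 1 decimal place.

14.2 m

Phase 1 (decelerating): v₀ = 5.00 m/s, a = -1.1 m/s².
v² = v₀² + 2aΔx = 5.00² + 2·-1.1·9 = 5.20 → v = 2.28 m/s
t = (v − v₀)/a = (2.28 − 5.00)/-1.1 = 2.47 s

Phase 2 (decelerating): v₀ = 2.28 m/s, a = -0.5 m/s².
v = v₀ + at → t = (0 − 2.28) / -0.5 = 4.56 s
v² = v₀² + 2aΔx → Δx = (0² − 2.28²)/(2·-0.5) = 5.20 m
Total distance = 9.00 + 5.20 = 14.2 m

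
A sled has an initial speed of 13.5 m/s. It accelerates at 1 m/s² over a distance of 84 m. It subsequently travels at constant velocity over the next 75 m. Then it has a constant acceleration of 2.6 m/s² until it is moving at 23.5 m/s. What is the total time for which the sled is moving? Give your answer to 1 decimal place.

Phase 1 (accelerating): v₀ = 13.5 m/s, a = 1 m/s².
v² = v₀² + 2aΔx = 13.5² + 2·1·84 = 350 → v = 18.7 m/s
t = (v − v₀)/a = (18.7 − 13.5)/1 = 5.21 s

Phase 2 (constant speed): v₀ = 18.7 m/s, a = 0 m/s².
Constant speed: t = d/v = 75/18.7 = 4.01 s

Phase 3 (accelerating): v₀ = 18.7 m/s, a = 2.6 m/s².
v = v₀ + at → t = (23.5 − 18.7) / 2.6 = 1.84 s
v² = v₀² + 2aΔx → Δx = (23.5² − 18.7²)/(2·2.6) = 38.8 m
Total time = 5.21 + 4.01 + 1.84 = 11.1 s

11.1 s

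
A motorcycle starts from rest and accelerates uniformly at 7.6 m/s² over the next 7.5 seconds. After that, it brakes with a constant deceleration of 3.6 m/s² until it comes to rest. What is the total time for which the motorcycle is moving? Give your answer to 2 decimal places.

23.33 s

Phase 1 (accelerating): v₀ = 0 m/s, a = 7.6 m/s².
v = v₀ + at = 0 + (7.6)(7.5) = 57.0 m/s
Δx = v₀t + ½at² = 0·7.5 + 0.5·7.6·7.5² = 214 m

Phase 2 (decelerating): v₀ = 57.0 m/s, a = -3.6 m/s².
v = v₀ + at → t = (0 − 57.0) / -3.6 = 15.8 s
v² = v₀² + 2aΔx → Δx = (0² − 57.0²)/(2·-3.6) = 451 m
Total time = 7.50 + 15.8 = 23.3 s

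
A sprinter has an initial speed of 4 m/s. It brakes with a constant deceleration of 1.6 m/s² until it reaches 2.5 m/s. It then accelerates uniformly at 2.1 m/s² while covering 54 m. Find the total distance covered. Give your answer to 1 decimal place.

57.0 m

Phase 1 (decelerating): v₀ = 4.00 m/s, a = -1.6 m/s².
v = v₀ + at → t = (2.5 − 4.00) / -1.6 = 0.938 s
v² = v₀² + 2aΔx → Δx = (2.5² − 4.00²)/(2·-1.6) = 3.05 m

Phase 2 (accelerating): v₀ = 2.50 m/s, a = 2.1 m/s².
v² = v₀² + 2aΔx = 2.50² + 2·2.1·54 = 233 → v = 15.3 m/s
t = (v − v₀)/a = (15.3 − 2.50)/2.1 = 6.08 s
Total distance = 3.05 + 54.0 = 57.0 m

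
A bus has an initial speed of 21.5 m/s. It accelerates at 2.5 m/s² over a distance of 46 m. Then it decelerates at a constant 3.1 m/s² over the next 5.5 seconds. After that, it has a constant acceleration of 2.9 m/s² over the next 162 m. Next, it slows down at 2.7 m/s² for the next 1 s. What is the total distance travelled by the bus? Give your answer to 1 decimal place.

Phase 1 (accelerating): v₀ = 21.5 m/s, a = 2.5 m/s².
v² = v₀² + 2aΔx = 21.5² + 2·2.5·46 = 692 → v = 26.3 m/s
t = (v − v₀)/a = (26.3 − 21.5)/2.5 = 1.92 s

Phase 2 (decelerating): v₀ = 26.3 m/s, a = -3.1 m/s².
v = v₀ + at = 26.3 + (-3.1)(5.5) = 9.26 m/s
Δx = v₀t + ½at² = 26.3·5.5 + 0.5·-3.1·5.5² = 97.8 m

Phase 3 (accelerating): v₀ = 9.26 m/s, a = 2.9 m/s².
v² = v₀² + 2aΔx = 9.26² + 2·2.9·162 = 1030 → v = 32.0 m/s
t = (v − v₀)/a = (32.0 − 9.26)/2.9 = 7.85 s

Phase 4 (decelerating): v₀ = 32.0 m/s, a = -2.7 m/s².
v = v₀ + at = 32.0 + (-2.7)(1) = 29.3 m/s
Δx = v₀t + ½at² = 32.0·1 + 0.5·-2.7·1² = 30.7 m
Total distance = 46.0 + 97.8 + 162 + 30.7 = 336 m

336.5 m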